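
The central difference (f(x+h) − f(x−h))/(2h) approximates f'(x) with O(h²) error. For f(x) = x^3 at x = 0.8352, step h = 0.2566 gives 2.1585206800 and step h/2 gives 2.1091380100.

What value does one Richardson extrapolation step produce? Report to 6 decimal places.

2.092677

r = 2, so 2^r = 4.
Top: 4(2.1091380100) − (2.1585206800) = 6.2780313600
R = 6.2780313600/3 = 2.0926771200
Gap between inputs: 4.938e-02; correction applied: −0.0164608900.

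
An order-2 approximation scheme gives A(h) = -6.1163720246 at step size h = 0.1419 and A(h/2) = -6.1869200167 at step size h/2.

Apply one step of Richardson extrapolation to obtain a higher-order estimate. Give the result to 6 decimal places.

r = 2, so 2^r = 4.
Top: 4(-6.1869200167) − (-6.1163720246) = -18.6313080422
Denominator 4 − 1 = 3.
R = (-18.6313080422)/3 = -6.2104360141
Correction |R − A(h/2)| = 2.352e-02; gap |A(h/2) − A(h)| = 7.055e-02.

-6.210436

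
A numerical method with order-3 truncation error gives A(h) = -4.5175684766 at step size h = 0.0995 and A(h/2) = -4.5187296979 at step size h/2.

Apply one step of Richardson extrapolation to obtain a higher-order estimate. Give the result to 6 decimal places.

-4.518896

Order 3 gives 2^r = 8 and 2^r − 1 = 7.
8·(-4.5187296979) = -36.1498375832; subtract (-4.5175684766) → -31.6322691066
(-31.6322691066) ÷ 7 = -4.5188955867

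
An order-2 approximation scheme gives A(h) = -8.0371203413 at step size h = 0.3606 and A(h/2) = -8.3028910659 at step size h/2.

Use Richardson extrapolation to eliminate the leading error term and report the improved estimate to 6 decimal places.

-8.391481

Method order is 2; weight 2^2 = 4.
4×(-8.3028910659) = -33.2115642636; (-33.2115642636) − (-8.0371203413) = -25.1744439223
(-25.1744439223) ÷ 3 = -8.3914813074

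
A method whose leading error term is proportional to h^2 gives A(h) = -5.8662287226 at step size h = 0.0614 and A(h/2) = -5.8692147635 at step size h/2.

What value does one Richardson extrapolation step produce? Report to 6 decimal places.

-5.870210

r = 2, so 2^r = 4.
4·(-5.8692147635) = -23.4768590540; subtract (-5.8662287226) → -17.6106303314
Denominator 4 − 1 = 3.
So the Richardson estimate is -5.8702101105.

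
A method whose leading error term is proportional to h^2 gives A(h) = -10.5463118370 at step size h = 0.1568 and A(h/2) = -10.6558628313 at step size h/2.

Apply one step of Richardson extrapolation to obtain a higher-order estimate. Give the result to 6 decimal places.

r = 2: numerator weight 4, denominator 3.
4 × (-10.6558628313) − (-10.5463118370) = -32.0771394882
(4 × (-10.6558628313) − (-10.5463118370))/(4 − 1) = -10.6923798294
Gap between inputs: 1.096e-01; correction applied: −0.0365169981.

-10.692380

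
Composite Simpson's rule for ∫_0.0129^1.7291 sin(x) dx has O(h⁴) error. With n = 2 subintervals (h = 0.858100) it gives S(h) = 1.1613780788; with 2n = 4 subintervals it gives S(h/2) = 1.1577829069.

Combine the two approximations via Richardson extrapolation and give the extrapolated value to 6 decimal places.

Leading term ∝ h^4; use weight 16 = 2^4.
16 × 1.1577829069 − 1.1613780788 = 17.3631484316
Denominator 16 − 1 = 15.
(16 × 1.1577829069 − 1.1613780788)/(16 − 1) = 1.1575432288

1.157543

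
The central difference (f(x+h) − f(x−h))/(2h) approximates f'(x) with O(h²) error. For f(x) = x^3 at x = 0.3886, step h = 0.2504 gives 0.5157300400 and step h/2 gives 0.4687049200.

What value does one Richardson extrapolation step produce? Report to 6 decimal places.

0.453030

The method has order 2: 2^2 = 4.
4·0.4687049200 = 1.8748196800; 1.8748196800 − 0.5157300400 = 1.3590896400
Denominator 4 − 1 = 3.
So the Richardson estimate is 0.4530298800.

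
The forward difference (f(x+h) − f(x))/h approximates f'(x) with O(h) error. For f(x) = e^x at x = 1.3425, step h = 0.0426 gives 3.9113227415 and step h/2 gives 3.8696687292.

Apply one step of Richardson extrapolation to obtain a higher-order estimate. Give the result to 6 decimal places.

r = 1, so 2^r = 2.
2^1 × A(h/2) = 7.7393374584; minus A(h) gives 3.8280147169.
Divide by 2^1 − 1 = 1.
3.8280147169 ÷ 1 = 3.8280147169

3.828015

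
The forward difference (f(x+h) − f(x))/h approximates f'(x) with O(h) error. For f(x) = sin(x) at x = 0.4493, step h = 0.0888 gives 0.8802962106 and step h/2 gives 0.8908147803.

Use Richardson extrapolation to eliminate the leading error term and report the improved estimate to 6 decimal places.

0.901333

r = 1, so 2^r = 2.
Numerator 2 × A(h/2) − A(h) = 2 × 0.8908147803 − 0.8802962106 = 0.9013333500
R = 0.9013333500/1 = 0.9013333500
Correction |R − A(h/2)| = 1.052e-02; gap |A(h/2) − A(h)| = 1.052e-02.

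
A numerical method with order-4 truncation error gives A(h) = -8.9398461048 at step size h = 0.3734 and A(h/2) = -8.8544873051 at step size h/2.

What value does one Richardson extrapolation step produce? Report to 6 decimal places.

-8.848797

Error is O(h^4); halving h shrinks it by 2^4 = 16.
2^4×A(h/2) = -141.6717968816; minus A(h) gives -132.7319507768.
(-132.7319507768) ÷ 15 = -8.8487967185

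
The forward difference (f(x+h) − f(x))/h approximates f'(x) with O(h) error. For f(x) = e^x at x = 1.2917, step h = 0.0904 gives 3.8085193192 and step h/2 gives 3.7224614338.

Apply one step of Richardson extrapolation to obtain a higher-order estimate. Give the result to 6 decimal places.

r = 1, so 2^r = 2.
2×3.7224614338 = 7.4449228676; 7.4449228676 − 3.8085193192 = 3.6364035484
Divide by 2^1 − 1 = 1.
3.6364035484 ÷ 1 = 3.6364035484
Shift from A(h/2): −0.0860578854.

3.636404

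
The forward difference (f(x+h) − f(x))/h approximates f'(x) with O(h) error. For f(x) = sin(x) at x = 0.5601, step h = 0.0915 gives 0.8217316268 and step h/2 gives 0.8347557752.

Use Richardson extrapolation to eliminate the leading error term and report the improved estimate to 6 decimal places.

r = 1: numerator weight 2, denominator 1.
Numerator 2 × A(h/2) − A(h) = 2 × 0.8347557752 − 0.8217316268 = 0.8477799236
(2 × 0.8347557752 − 0.8217316268)/(2 − 1) = 0.8477799236

0.847780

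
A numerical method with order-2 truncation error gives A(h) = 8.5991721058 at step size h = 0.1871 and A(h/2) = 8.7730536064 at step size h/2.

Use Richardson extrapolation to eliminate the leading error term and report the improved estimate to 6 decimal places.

Method order is 2; weight 2^2 = 4.
Difference of the inputs: 8.7730536064 − 8.5991721058 = 0.1738815006
Divide by 2^2 − 1 = 3: 0.1738815006/3 = 0.0579605002
R = A(h/2) + (A(h/2) − A(h))/3 = 8.7730536064 + 0.0579605002 = 8.8310141066
Correction |R − A(h/2)| = 5.796e-02; gap |A(h/2) − A(h)| = 1.739e-01.

8.831014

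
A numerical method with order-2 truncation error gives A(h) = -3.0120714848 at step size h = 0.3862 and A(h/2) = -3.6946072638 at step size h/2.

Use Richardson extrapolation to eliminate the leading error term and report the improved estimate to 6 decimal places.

r = 2: numerator weight 4, denominator 3.
Top: 4(-3.6946072638) − (-3.0120714848) = -11.7663575704
(4·(-3.6946072638) − (-3.0120714848))/(4 − 1) = -3.9221191901

-3.922119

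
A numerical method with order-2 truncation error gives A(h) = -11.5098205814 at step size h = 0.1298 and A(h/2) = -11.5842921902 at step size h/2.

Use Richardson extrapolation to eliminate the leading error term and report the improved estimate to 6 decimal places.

Leading term ∝ h^2; use weight 4 = 2^2.
2^2×A(h/2) = -46.3371687608; minus A(h) gives -34.8273481794.
R = (-34.8273481794)/3 = -11.6091160598

-11.609116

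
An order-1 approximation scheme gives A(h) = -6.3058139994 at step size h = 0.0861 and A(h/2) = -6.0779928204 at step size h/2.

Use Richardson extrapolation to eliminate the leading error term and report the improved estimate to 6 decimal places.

Leading term ∝ h^1; use weight 2 = 2^1.
2^1×A(h/2) = -12.1559856408; minus A(h) gives -5.8501716414.
(-5.8501716414) ÷ 1 = -5.8501716414
Gap between inputs: 2.278e-01; correction applied: +0.2278211790.

-5.850172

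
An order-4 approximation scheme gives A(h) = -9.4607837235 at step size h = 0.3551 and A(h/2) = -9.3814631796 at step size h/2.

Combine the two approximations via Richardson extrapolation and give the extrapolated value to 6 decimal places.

-9.376175

r = 4: numerator weight 16, denominator 15.
16×(-9.3814631796) = -150.1034108736; subtract (-9.4607837235) → -140.6426271501
Denominator 16 − 1 = 15.
Extrapolated: (-140.6426271501) / 15 = -9.3761751433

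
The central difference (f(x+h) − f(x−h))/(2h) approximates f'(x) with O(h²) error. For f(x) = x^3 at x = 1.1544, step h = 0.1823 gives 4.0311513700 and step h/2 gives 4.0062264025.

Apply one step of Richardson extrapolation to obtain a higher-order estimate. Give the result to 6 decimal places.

The method has order 2: 2^2 = 4.
Difference of the inputs: 4.0062264025 − 4.0311513700 = -0.0249249675
Divide by 2^2 − 1 = 3: (-0.0249249675)/3 = -0.0083083225
R = A(h/2) + (A(h/2) − A(h))/3 = 4.0062264025 − 0.0083083225 = 3.9979180800

3.997918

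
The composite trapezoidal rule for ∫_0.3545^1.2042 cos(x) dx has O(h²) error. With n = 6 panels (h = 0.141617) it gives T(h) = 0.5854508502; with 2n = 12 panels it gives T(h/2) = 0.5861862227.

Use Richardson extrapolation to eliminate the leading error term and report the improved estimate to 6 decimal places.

0.586431

The method has order 2: 2^2 = 4.
Weighted: 2.3447448908 − 0.5854508502 = 1.7592940406
Denominator 4 − 1 = 3.
1.7592940406 ÷ 3 = 0.5864313469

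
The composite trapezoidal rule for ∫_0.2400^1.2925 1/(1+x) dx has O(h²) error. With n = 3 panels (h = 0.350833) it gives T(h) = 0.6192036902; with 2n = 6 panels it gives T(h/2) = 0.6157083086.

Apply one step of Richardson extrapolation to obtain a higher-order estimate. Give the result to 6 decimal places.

The method has order 2: 2^2 = 4.
4×0.6157083086 = 2.4628332344; 2.4628332344 − 0.6192036902 = 1.8436295442
R = 1.8436295442/3 = 0.6145431814
Gap between inputs: 3.495e-03; correction applied: −0.0011651272.

0.614543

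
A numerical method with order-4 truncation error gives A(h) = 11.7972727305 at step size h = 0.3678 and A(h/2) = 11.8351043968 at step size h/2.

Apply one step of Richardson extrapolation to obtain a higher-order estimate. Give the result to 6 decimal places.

11.837627

Method order is 4; weight 2^4 = 16.
Top: 16(11.8351043968) − (11.7972727305) = 177.5643976183
R = 177.5643976183/15 = 11.8376265079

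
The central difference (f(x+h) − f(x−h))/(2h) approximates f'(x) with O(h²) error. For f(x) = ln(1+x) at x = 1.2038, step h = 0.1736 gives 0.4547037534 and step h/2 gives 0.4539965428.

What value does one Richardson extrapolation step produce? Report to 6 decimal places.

0.453761

The method has order 2: 2^2 = 4.
4·0.4539965428 = 1.8159861712; subtract 0.4547037534 → 1.3612824178
Divide by 2^2 − 1 = 3.
So the Richardson estimate is 0.4537608059.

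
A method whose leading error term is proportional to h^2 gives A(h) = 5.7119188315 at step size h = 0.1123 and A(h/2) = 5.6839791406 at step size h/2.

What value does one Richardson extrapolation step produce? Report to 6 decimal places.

Leading term ∝ h^2; use weight 4 = 2^2.
4·5.6839791406 = 22.7359165624; 22.7359165624 − 5.7119188315 = 17.0239977309
R = 17.0239977309/3 = 5.6746659103
Gap between inputs: 2.794e-02; correction applied: −0.0093132303.

5.674666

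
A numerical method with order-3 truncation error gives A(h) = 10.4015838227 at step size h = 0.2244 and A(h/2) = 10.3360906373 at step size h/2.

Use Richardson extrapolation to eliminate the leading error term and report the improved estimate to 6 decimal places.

r = 3: numerator weight 8, denominator 7.
Difference of the inputs: 10.3360906373 − 10.4015838227 = -0.0654931854
Correction (A(h/2) − A(h))/(8 − 1) = (-0.0654931854)/7 = -0.0093561693
R = A(h/2) + (A(h/2) − A(h))/7 = 10.3360906373 − 0.0093561693 = 10.3267344680

10.326734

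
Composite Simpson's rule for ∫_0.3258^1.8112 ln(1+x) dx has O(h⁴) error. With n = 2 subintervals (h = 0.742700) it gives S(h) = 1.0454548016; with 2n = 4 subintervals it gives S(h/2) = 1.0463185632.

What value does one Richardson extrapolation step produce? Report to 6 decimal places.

1.046376

Method order is 4; weight 2^4 = 16.
Numerator 16·A(h/2) − A(h) = 16·1.0463185632 − 1.0454548016 = 15.6956422096
Denominator 16 − 1 = 15.
Result: 1.0463761473
Correction |R − A(h/2)| = 5.758e-05; gap |A(h/2) − A(h)| = 8.638e-04.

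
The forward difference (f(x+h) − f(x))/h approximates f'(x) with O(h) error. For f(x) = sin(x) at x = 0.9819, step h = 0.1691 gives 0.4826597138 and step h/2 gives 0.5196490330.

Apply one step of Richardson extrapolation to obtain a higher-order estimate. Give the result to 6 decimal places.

r = 1: numerator weight 2, denominator 1.
Top: 2(0.5196490330) − (0.4826597138) = 0.5566383522
(2 × 0.5196490330 − 0.4826597138)/(2 − 1) = 0.5566383522

0.556638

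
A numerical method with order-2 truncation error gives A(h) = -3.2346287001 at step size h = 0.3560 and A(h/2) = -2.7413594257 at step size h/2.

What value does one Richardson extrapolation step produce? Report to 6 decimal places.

Method order is 2; weight 2^2 = 4.
4×(-2.7413594257) − (-3.2346287001) = -7.7308090027
Denominator 4 − 1 = 3.
Extrapolated: (-7.7308090027) / 3 = -2.5769363342
Gap between inputs: 4.933e-01; correction applied: +0.1644230915.

-2.576936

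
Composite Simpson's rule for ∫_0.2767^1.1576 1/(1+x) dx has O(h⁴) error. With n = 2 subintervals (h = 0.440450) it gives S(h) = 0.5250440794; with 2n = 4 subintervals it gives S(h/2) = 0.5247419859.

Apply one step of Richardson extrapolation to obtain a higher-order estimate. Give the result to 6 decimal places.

r = 4, so 2^r = 16.
16·0.5247419859 = 8.3958717744; subtract 0.5250440794 → 7.8708276950
R = 7.8708276950/15 = 0.5247218463
Correction |R − A(h/2)| = 2.014e-05; gap |A(h/2) − A(h)| = 3.021e-04.

0.524722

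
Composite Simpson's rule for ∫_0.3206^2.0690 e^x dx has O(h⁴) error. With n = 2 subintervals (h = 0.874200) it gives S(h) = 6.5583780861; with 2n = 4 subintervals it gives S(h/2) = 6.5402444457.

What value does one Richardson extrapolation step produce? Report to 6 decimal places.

6.539036

r = 4: numerator weight 16, denominator 15.
A(h/2) − A(h) = 6.5402444457 − 6.5583780861 = -0.0181336404
Divide by 2^4 − 1 = 15: (-0.0181336404)/15 = -0.0012089094
R = A(h/2) + (A(h/2) − A(h))/15 = 6.5402444457 − 0.0012089094 = 6.5390355363
Gap between inputs: 1.813e-02; correction applied: −0.0012089094.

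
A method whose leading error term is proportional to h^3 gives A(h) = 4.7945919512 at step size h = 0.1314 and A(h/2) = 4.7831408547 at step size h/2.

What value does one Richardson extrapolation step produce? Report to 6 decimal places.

The method has order 3: 2^3 = 8.
8 × 4.7831408547 = 38.2651268376; subtract 4.7945919512 → 33.4705348864
Extrapolated: 33.4705348864 / 7 = 4.7815049838

4.781505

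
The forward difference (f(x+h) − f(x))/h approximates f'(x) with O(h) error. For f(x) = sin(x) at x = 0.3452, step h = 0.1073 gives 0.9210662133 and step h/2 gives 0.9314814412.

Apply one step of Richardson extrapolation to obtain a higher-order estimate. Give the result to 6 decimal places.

Order 1 gives 2^r = 2 and 2^r − 1 = 1.
2*0.9314814412 − 0.9210662133 = 0.9418966691
Extrapolated: 0.9418966691 / 1 = 0.9418966691
Shift from A(h/2): +0.0104152279.

0.941897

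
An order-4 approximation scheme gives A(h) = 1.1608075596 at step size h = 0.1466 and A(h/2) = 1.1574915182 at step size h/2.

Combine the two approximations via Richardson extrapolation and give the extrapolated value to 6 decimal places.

1.157270

Error is O(h^4); halving h shrinks it by 2^4 = 16.
Top: 16(1.1574915182) − (1.1608075596) = 17.3590567316
(16 × 1.1574915182 − 1.1608075596)/(16 − 1) = 1.1572704488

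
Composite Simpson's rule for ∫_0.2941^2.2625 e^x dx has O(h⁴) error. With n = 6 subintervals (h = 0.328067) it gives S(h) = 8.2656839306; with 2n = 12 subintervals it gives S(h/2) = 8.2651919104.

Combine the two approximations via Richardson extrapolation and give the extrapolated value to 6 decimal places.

8.265159

Order 4 gives 2^r = 16 and 2^r − 1 = 15.
16*8.2651919104 = 132.2430705664; 132.2430705664 − 8.2656839306 = 123.9773866358
Denominator 16 − 1 = 15.
Extrapolated: 123.9773866358 / 15 = 8.2651591091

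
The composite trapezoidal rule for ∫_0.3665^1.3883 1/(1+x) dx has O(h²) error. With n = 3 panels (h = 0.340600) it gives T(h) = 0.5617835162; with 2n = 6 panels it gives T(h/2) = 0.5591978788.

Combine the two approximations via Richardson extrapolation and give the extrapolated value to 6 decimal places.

0.558336

Leading term ∝ h^2; use weight 4 = 2^2.
4·0.5591978788 − 0.5617835162 = 1.6750079990
R = 1.6750079990/3 = 0.5583359997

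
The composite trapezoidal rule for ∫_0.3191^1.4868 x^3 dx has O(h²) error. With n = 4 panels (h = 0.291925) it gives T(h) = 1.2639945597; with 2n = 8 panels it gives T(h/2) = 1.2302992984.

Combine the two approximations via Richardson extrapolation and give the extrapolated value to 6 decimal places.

Leading term ∝ h^2; use weight 4 = 2^2.
Top: 4(1.2302992984) − (1.2639945597) = 3.6572026339
Divide by 2^2 − 1 = 3.
Extrapolated: 3.6572026339 / 3 = 1.2190675446
Shift from A(h/2): −0.0112317538.

1.219068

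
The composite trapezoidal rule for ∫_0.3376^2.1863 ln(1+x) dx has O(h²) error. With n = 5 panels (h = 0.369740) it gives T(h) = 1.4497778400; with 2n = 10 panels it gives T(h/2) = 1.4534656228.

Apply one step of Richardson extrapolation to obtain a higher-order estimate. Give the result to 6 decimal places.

r = 2, so 2^r = 4.
4 × 1.4534656228 = 5.8138624912; 5.8138624912 − 1.4497778400 = 4.3640846512
Denominator 4 − 1 = 3.
R = 4.3640846512/3 = 1.4546948837
Gap between inputs: 3.688e-03; correction applied: +0.0012292609.

1.454695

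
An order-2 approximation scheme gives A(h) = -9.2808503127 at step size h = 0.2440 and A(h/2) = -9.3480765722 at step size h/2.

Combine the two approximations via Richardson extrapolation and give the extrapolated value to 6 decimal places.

Order 2 gives 2^r = 4 and 2^r − 1 = 3.
Top: 4(-9.3480765722) − (-9.2808503127) = -28.1114559761
Extrapolated: (-28.1114559761) / 3 = -9.3704853254
Gap between inputs: 6.723e-02; correction applied: −0.0224087532.

-9.370485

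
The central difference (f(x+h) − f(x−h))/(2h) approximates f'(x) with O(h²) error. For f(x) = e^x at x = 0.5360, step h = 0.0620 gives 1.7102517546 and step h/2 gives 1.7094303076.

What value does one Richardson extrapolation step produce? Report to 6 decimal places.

1.709156

r = 2, so 2^r = 4.
Numerator 4*A(h/2) − A(h) = 4*1.7094303076 − 1.7102517546 = 5.1274694758
Divide by 2^2 − 1 = 3.
R = 5.1274694758/3 = 1.7091564919
Gap between inputs: 8.214e-04; correction applied: −0.0002738157.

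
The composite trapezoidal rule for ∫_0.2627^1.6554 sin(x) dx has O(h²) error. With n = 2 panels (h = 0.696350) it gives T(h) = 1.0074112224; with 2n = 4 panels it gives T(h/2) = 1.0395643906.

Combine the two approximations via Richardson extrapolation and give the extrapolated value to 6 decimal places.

r = 2: numerator weight 4, denominator 3.
2^2·A(h/2) = 4.1582575624; minus A(h) gives 3.1508463400.
Denominator 4 − 1 = 3.
Result: 1.0502821133
Shift from A(h/2): +0.0107177227.

1.050282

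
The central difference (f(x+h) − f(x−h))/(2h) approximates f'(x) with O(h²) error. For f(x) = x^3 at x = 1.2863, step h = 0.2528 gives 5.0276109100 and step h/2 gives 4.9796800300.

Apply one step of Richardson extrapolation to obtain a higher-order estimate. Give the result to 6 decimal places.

Method order is 2; weight 2^2 = 4.
Weighted: 19.9187201200 − 5.0276109100 = 14.8911092100
Denominator 4 − 1 = 3.
R = 14.8911092100/3 = 4.9637030700

4.963703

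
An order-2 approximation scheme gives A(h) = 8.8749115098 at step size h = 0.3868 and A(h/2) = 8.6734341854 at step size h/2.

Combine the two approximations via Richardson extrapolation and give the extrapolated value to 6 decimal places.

8.606275

Error is O(h^2); halving h shrinks it by 2^2 = 4.
4 × 8.6734341854 − 8.8749115098 = 25.8188252318
(4 × 8.6734341854 − 8.8749115098)/(4 − 1) = 8.6062750773
Correction |R − A(h/2)| = 6.716e-02; gap |A(h/2) − A(h)| = 2.015e-01.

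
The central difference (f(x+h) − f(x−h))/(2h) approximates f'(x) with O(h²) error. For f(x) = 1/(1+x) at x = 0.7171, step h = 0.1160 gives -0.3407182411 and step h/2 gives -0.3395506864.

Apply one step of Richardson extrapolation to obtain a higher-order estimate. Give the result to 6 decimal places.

-0.339162

Method order is 2; weight 2^2 = 4.
4*(-0.3395506864) = -1.3582027456; (-1.3582027456) − (-0.3407182411) = -1.0174845045
Extrapolated: (-1.0174845045) / 3 = -0.3391615015
Gap between inputs: 1.168e-03; correction applied: +0.0003891849.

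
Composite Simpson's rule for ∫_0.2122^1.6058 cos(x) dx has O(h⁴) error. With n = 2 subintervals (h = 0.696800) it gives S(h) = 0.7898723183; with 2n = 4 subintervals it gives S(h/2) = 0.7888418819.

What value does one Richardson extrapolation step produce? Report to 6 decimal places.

r = 4, so 2^r = 16.
16×0.7888418819 − 0.7898723183 = 11.8315977921
Divide by 2^4 − 1 = 15.
So the Richardson estimate is 0.7887731861.

0.788773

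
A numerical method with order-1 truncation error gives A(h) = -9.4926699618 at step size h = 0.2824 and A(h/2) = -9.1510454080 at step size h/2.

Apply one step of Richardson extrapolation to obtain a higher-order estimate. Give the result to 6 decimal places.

-8.809421

Method order is 1; weight 2^1 = 2.
2×(-9.1510454080) = -18.3020908160; (-18.3020908160) − (-9.4926699618) = -8.8094208542
Denominator 2 − 1 = 1.
(2×(-9.1510454080) − (-9.4926699618))/(2 − 1) = -8.8094208542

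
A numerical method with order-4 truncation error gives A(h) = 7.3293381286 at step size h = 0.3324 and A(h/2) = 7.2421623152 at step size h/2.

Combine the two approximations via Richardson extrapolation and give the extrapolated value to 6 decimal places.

Method order is 4; weight 2^4 = 16.
Weighted: 115.8745970432 − 7.3293381286 = 108.5452589146
Divide by 2^4 − 1 = 15.
So the Richardson estimate is 7.2363505943.

7.236351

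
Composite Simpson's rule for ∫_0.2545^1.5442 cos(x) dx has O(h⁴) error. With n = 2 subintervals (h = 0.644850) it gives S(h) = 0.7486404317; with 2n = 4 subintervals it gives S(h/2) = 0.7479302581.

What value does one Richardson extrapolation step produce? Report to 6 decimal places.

0.747883

r = 4, so 2^r = 16.
16·0.7479302581 = 11.9668841296; subtract 0.7486404317 → 11.2182436979
Denominator 16 − 1 = 15.
(16·0.7479302581 − 0.7486404317)/(16 − 1) = 0.7478829132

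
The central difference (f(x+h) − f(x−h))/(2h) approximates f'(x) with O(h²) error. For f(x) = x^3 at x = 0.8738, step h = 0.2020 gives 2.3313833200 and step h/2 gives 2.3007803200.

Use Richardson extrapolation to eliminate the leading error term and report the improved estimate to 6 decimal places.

The method has order 2: 2^2 = 4.
2^2*A(h/2) = 9.2031212800; minus A(h) gives 6.8717379600.
Denominator 4 − 1 = 3.
6.8717379600 ÷ 3 = 2.2905793200
Correction |R − A(h/2)| = 1.020e-02; gap |A(h/2) − A(h)| = 3.060e-02.

2.290579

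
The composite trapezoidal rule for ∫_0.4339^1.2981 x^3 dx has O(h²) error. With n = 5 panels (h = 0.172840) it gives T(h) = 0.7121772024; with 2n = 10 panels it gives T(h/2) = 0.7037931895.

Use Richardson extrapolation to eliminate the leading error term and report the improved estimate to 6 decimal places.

0.700999

Order 2 gives 2^r = 4 and 2^r − 1 = 3.
Weighted: 2.8151727580 − 0.7121772024 = 2.1029955556
Denominator 4 − 1 = 3.
(4×0.7037931895 − 0.7121772024)/(4 − 1) = 0.7009985185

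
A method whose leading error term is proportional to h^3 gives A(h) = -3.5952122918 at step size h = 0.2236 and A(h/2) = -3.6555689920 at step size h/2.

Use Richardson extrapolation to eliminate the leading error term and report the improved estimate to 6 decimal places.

r = 3: numerator weight 8, denominator 7.
Numerator 8×A(h/2) − A(h) = 8×(-3.6555689920) − (-3.5952122918) = -25.6493396442
R = (-25.6493396442)/7 = -3.6641913777

-3.664191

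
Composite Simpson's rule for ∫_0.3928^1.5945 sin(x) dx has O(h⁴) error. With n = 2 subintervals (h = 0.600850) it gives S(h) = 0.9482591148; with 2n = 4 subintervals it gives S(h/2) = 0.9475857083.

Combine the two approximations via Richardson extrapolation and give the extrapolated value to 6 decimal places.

The method has order 4: 2^4 = 16.
Weighted: 15.1613713328 − 0.9482591148 = 14.2131122180
14.2131122180 ÷ 15 = 0.9475408145

0.947541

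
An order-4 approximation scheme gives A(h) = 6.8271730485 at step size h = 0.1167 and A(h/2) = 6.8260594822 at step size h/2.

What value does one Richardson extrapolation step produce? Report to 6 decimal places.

6.825985

Error is O(h^4); halving h shrinks it by 2^4 = 16.
Weighted: 109.2169517152 − 6.8271730485 = 102.3897786667
Divide by 2^4 − 1 = 15.
So the Richardson estimate is 6.8259852444.
Shift from A(h/2): −0.0000742378.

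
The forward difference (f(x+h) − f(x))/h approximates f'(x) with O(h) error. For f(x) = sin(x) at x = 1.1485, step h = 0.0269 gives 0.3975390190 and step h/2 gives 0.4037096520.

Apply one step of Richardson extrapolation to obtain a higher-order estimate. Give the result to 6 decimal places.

Method order is 1; weight 2^1 = 2.
Top: 2(0.4037096520) − (0.3975390190) = 0.4098802850
Extrapolated: 0.4098802850 / 1 = 0.4098802850
Shift from A(h/2): +0.0061706330.

0.409880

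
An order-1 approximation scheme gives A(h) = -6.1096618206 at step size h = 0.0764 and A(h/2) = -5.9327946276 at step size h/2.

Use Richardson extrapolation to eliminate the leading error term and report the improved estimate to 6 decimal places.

-5.755927

With r = 1 the leading error scales as h^1, so the weight is 2^1 = 2.
Weighted: (-11.8655892552) − (-6.1096618206) = -5.7559274346
Extrapolated: (-5.7559274346) / 1 = -5.7559274346
Shift from A(h/2): +0.1768671930.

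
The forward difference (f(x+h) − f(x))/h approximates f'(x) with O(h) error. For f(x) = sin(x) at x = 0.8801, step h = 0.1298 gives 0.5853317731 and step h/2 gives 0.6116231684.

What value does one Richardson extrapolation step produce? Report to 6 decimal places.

Order 1 gives 2^r = 2 and 2^r − 1 = 1.
2^1 × A(h/2) = 1.2232463368; minus A(h) gives 0.6379145637.
Denominator 2 − 1 = 1.
So the Richardson estimate is 0.6379145637.

0.637915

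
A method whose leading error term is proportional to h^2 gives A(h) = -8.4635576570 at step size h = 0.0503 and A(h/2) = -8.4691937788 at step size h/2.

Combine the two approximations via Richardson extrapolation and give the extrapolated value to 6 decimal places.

-8.471072

Method order is 2; weight 2^2 = 4.
Difference of the inputs: -8.4691937788 − (-8.4635576570) = -0.0056361218
Correction (A(h/2) − A(h))/(4 − 1) = (-0.0056361218)/3 = -0.0018787073
R = A(h/2) + (A(h/2) − A(h))/3 = -8.4691937788 − 0.0018787073 = -8.4710724861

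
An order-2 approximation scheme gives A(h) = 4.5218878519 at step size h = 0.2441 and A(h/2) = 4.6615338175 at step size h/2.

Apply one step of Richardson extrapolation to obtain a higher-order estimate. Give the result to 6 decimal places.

4.708082

r = 2: numerator weight 4, denominator 3.
4×4.6615338175 = 18.6461352700; 18.6461352700 − 4.5218878519 = 14.1242474181
Denominator 4 − 1 = 3.
14.1242474181 ÷ 3 = 4.7080824727
Correction |R − A(h/2)| = 4.655e-02; gap |A(h/2) − A(h)| = 1.396e-01.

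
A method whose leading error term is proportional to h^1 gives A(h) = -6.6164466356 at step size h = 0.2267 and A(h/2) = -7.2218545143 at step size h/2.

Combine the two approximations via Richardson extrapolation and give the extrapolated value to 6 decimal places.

-7.827262

The method has order 1: 2^1 = 2.
Weighted: (-14.4437090286) − (-6.6164466356) = -7.8272623930
(2×(-7.2218545143) − (-6.6164466356))/(2 − 1) = -7.8272623930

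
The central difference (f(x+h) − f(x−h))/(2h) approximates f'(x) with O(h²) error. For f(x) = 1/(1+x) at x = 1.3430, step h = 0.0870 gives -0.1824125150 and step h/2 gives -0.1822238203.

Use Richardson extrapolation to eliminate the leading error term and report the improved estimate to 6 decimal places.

Leading term ∝ h^2; use weight 4 = 2^2.
4·(-0.1822238203) − (-0.1824125150) = -0.5464827662
Extrapolated: (-0.5464827662) / 3 = -0.1821609221
Gap between inputs: 1.887e-04; correction applied: +0.0000628982.

-0.182161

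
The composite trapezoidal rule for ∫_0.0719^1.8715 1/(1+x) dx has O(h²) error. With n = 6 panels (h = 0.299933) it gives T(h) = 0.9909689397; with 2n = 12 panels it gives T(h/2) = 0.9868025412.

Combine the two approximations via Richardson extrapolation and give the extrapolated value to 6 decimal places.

0.985414

Order 2 gives 2^r = 4 and 2^r − 1 = 3.
4·0.9868025412 = 3.9472101648; subtract 0.9909689397 → 2.9562412251
Divide by 2^2 − 1 = 3.
(4·0.9868025412 − 0.9909689397)/(4 − 1) = 0.9854137417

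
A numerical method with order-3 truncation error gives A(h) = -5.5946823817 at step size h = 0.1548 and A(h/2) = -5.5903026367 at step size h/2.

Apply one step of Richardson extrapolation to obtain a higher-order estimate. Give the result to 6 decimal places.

-5.589677

Leading term ∝ h^3; use weight 8 = 2^3.
Top: 8(-5.5903026367) − (-5.5946823817) = -39.1277387119
R = (-39.1277387119)/7 = -5.5896769588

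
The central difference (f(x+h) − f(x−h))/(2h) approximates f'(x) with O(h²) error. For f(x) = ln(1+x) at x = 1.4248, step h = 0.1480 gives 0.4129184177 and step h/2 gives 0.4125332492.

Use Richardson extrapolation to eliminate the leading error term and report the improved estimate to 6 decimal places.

With r = 2 the leading error scales as h^2, so the weight is 2^2 = 4.
2^2·A(h/2) = 1.6501329968; minus A(h) gives 1.2372145791.
Denominator 4 − 1 = 3.
So the Richardson estimate is 0.4124048597.

0.412405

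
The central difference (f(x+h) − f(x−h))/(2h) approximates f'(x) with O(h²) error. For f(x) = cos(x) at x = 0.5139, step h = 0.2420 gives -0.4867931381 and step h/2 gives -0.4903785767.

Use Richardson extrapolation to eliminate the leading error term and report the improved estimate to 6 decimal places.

The method has order 2: 2^2 = 4.
2^2×A(h/2) = -1.9615143068; minus A(h) gives -1.4747211687.
(4×(-0.4903785767) − (-0.4867931381))/(4 − 1) = -0.4915737229

-0.491574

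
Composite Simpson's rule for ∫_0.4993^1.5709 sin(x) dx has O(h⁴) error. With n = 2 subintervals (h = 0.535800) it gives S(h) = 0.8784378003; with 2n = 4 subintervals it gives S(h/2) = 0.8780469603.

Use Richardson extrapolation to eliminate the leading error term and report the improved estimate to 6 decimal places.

0.878021

The method has order 4: 2^4 = 16.
16·0.8780469603 = 14.0487513648; subtract 0.8784378003 → 13.1703135645
R = 13.1703135645/15 = 0.8780209043
Gap between inputs: 3.908e-04; correction applied: −0.0000260560.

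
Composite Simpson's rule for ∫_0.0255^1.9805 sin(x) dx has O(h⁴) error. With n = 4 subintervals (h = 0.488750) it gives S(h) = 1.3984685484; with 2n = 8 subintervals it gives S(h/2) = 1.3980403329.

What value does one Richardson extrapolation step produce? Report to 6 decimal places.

Leading term ∝ h^4; use weight 16 = 2^4.
16 × 1.3980403329 = 22.3686453264; 22.3686453264 − 1.3984685484 = 20.9701767780
Divide by 2^4 − 1 = 15.
20.9701767780 ÷ 15 = 1.3980117852
Correction |R − A(h/2)| = 2.855e-05; gap |A(h/2) − A(h)| = 4.282e-04.

1.398012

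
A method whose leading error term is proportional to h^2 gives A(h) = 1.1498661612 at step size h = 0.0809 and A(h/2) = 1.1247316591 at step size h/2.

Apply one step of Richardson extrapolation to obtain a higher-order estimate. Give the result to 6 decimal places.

1.116353

r = 2, so 2^r = 4.
4*1.1247316591 = 4.4989266364; 4.4989266364 − 1.1498661612 = 3.3490604752
R = 3.3490604752/3 = 1.1163534917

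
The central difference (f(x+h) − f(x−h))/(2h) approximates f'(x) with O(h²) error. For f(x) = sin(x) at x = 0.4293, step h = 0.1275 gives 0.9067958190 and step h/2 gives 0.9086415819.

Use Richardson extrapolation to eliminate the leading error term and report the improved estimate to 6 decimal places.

With r = 2 the leading error scales as h^2, so the weight is 2^2 = 4.
Difference of the inputs: 0.9086415819 − 0.9067958190 = 0.0018457629
Divide by 2^2 − 1 = 3: 0.0018457629/3 = 0.0006152543
R = A(h/2) + (A(h/2) − A(h))/3 = 0.9086415819 + 0.0006152543 = 0.9092568362
Gap between inputs: 1.846e-03; correction applied: +0.0006152543.

0.909257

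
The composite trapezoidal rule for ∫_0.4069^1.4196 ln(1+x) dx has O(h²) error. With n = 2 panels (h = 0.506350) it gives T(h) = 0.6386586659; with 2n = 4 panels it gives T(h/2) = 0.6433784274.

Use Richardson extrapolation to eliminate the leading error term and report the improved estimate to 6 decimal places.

r = 2: numerator weight 4, denominator 3.
Difference of the inputs: 0.6433784274 − 0.6386586659 = 0.0047197615
Correction (A(h/2) − A(h))/(4 − 1) = 0.0047197615/3 = 0.0015732538
R = A(h/2) + (A(h/2) − A(h))/3 = 0.6433784274 + 0.0015732538 = 0.6449516812
Shift from A(h/2): +0.0015732538.

0.644952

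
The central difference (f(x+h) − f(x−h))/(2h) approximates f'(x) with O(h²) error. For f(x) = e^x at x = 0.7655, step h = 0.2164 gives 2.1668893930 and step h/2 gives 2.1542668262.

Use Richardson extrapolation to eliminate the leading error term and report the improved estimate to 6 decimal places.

2.150059

With r = 2 the leading error scales as h^2, so the weight is 2^2 = 4.
2^2*A(h/2) = 8.6170673048; minus A(h) gives 6.4501779118.
Extrapolated: 6.4501779118 / 3 = 2.1500593039
Gap between inputs: 1.262e-02; correction applied: −0.0042075223.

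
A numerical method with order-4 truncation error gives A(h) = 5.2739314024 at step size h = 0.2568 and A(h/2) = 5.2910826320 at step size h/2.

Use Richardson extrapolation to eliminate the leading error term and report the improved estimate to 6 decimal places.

5.292226

The method has order 4: 2^4 = 16.
16*5.2910826320 = 84.6573221120; subtract 5.2739314024 → 79.3833907096
Divide by 2^4 − 1 = 15.
R = 79.3833907096/15 = 5.2922260473
Shift from A(h/2): +0.0011434153.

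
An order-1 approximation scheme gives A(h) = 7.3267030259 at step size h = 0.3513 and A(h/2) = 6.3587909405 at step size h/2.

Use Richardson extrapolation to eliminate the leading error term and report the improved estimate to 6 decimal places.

5.390879

Leading term ∝ h^1; use weight 2 = 2^1.
Weighted: 12.7175818810 − 7.3267030259 = 5.3908788551
Denominator 2 − 1 = 1.
R = 5.3908788551/1 = 5.3908788551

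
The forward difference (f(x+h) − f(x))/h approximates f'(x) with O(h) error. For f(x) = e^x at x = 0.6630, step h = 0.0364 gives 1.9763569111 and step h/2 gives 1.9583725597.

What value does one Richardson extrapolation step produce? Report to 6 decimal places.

1.940388

With r = 1 the leading error scales as h^1, so the weight is 2^1 = 2.
2 × 1.9583725597 = 3.9167451194; subtract 1.9763569111 → 1.9403882083
Denominator 2 − 1 = 1.
Result: 1.9403882083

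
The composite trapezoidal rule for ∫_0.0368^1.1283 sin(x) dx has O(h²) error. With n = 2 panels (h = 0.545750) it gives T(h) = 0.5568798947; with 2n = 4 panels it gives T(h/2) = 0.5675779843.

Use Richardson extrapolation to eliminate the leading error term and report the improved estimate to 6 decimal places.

Error is O(h^2); halving h shrinks it by 2^2 = 4.
Top: 4(0.5675779843) − (0.5568798947) = 1.7134320425
Denominator 4 − 1 = 3.
Extrapolated: 1.7134320425 / 3 = 0.5711440142

0.571144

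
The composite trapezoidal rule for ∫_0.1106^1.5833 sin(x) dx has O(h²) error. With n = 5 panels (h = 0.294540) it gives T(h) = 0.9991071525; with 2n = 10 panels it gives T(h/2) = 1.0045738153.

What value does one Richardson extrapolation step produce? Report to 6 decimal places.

r = 2, so 2^r = 4.
Weighted: 4.0182952612 − 0.9991071525 = 3.0191881087
3.0191881087 ÷ 3 = 1.0063960362

1.006396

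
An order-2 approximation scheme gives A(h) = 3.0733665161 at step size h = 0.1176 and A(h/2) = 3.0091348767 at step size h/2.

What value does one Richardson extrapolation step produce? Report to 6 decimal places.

r = 2: numerator weight 4, denominator 3.
4·3.0091348767 = 12.0365395068; subtract 3.0733665161 → 8.9631729907
8.9631729907 ÷ 3 = 2.9877243302

2.987724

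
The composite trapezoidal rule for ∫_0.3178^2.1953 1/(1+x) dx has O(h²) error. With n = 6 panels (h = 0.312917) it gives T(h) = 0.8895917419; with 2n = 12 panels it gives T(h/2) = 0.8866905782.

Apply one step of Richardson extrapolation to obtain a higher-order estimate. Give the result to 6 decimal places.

Error is O(h^2); halving h shrinks it by 2^2 = 4.
Top: 4(0.8866905782) − (0.8895917419) = 2.6571705709
Denominator 4 − 1 = 3.
R = 2.6571705709/3 = 0.8857235236

0.885724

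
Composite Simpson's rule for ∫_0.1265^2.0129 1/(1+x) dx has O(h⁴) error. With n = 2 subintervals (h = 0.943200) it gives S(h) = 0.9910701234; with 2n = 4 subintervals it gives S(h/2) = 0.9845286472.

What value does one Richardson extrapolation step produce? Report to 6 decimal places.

Leading term ∝ h^4; use weight 16 = 2^4.
Weighted: 15.7524583552 − 0.9910701234 = 14.7613882318
Divide by 2^4 − 1 = 15.
R = 14.7613882318/15 = 0.9840925488

0.984093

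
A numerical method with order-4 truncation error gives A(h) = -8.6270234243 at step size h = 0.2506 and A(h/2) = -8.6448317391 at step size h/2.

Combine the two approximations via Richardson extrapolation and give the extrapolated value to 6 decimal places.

r = 4: numerator weight 16, denominator 15.
16*(-8.6448317391) = -138.3173078256; (-138.3173078256) − (-8.6270234243) = -129.6902844013
Divide by 2^4 − 1 = 15.
Extrapolated: (-129.6902844013) / 15 = -8.6460189601
Gap between inputs: 1.781e-02; correction applied: −0.0011872210.

-8.646019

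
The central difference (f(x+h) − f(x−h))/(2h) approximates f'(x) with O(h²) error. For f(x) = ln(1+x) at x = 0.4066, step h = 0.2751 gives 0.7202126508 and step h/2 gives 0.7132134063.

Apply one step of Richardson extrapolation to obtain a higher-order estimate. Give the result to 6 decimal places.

Leading term ∝ h^2; use weight 4 = 2^2.
A(h/2) − A(h) = 0.7132134063 − 0.7202126508 = -0.0069992445
Divide by 2^2 − 1 = 3: (-0.0069992445)/3 = -0.0023330815
R = 0.7132134063 − 0.0023330815 = 0.7108803248
Correction |R − A(h/2)| = 2.333e-03; gap |A(h/2) − A(h)| = 6.999e-03.

0.710880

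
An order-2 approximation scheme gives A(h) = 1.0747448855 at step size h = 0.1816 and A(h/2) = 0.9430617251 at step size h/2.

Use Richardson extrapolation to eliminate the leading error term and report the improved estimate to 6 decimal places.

0.899167

Error is O(h^2); halving h shrinks it by 2^2 = 4.
Weighted: 3.7722469004 − 1.0747448855 = 2.6975020149
R = 2.6975020149/3 = 0.8991673383
Gap between inputs: 1.317e-01; correction applied: −0.0438943868.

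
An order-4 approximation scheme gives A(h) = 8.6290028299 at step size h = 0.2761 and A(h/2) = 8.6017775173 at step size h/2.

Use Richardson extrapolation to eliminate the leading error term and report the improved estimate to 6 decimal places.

8.599962

Error is O(h^4); halving h shrinks it by 2^4 = 16.
16 × 8.6017775173 = 137.6284402768; subtract 8.6290028299 → 128.9994374469
Divide by 2^4 − 1 = 15.
So the Richardson estimate is 8.5999624965.
Shift from A(h/2): −0.0018150208.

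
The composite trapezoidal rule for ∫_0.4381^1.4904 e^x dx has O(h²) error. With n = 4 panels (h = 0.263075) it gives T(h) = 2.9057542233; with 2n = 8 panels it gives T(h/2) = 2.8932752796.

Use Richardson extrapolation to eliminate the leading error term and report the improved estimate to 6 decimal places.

2.889116

r = 2, so 2^r = 4.
4·2.8932752796 = 11.5731011184; 11.5731011184 − 2.9057542233 = 8.6673468951
R = 8.6673468951/3 = 2.8891156317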